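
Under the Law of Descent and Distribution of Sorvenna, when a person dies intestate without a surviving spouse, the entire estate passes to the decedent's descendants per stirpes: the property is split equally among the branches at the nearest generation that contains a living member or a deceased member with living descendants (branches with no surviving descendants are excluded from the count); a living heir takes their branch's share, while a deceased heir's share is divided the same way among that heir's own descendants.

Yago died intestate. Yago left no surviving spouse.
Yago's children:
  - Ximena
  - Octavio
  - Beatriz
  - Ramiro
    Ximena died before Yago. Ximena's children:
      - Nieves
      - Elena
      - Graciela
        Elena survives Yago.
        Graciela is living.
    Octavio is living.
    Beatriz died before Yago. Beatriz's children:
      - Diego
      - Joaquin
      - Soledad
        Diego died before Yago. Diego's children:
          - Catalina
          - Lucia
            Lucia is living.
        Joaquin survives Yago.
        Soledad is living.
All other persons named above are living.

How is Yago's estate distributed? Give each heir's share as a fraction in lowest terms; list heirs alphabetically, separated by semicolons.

Catalina 1/24; Elena 1/12; Graciela 1/12; Joaquin 1/12; Lucia 1/24; Nieves 1/12; Octavio 1/4; Ramiro 1/4; Soledad 1/12

There is no surviving spouse, so the entire estate passes to Yago's descendants per stirpes.
The estate is divided into 4 equal shares of 1/4 among Ximena, Octavio, Beatriz, Ramiro.
Ximena predeceased; the 1/4 allotted to Ximena's branch passes to Ximena's issue by representation.
The 1/4 is divided into 3 equal shares of 1/12 among Nieves, Elena, Graciela.
Nieves is living and takes 1/12.
Elena is living and takes 1/12.
Graciela is living and takes 1/12.
Octavio is living and takes 1/4.
Beatriz predeceased; the 1/4 allotted to Beatriz's branch passes to Beatriz's issue by representation.
The 1/4 is divided into 3 equal shares of 1/12 among Diego, Joaquin, Soledad.
Diego predeceased; the 1/12 allotted to Diego's branch passes to Diego's issue by representation.
The 1/12 is divided into 2 equal shares of 1/24 among Catalina, Lucia.
Catalina is living and takes 1/24.
Lucia is living and takes 1/24.
Joaquin is living and takes 1/12.
Soledad is living and takes 1/12.
Ramiro is living and takes 1/4.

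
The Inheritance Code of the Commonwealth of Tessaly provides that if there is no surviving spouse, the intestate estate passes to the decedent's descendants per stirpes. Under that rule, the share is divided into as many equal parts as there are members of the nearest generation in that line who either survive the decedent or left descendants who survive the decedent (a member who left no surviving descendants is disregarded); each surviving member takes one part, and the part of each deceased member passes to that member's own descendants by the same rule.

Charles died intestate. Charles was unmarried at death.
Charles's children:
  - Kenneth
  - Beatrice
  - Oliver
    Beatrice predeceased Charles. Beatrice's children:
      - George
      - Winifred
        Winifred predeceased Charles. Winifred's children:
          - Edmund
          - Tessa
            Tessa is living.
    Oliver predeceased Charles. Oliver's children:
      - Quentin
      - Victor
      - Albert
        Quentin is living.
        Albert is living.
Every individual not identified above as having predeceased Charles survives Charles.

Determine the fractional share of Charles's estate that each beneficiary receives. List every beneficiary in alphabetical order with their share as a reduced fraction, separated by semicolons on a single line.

Albert 1/9; Edmund 1/12; George 1/6; Kenneth 1/3; Quentin 1/9; Tessa 1/12; Victor 1/9

There is no surviving spouse, so the entire estate passes to Charles's descendants per stirpes.
The estate is divided into 3 equal shares of 1/3 among Kenneth, Beatrice, Oliver.
Kenneth is living and takes 1/3.
Beatrice predeceased; the 1/3 allotted to Beatrice's branch passes to Beatrice's issue by representation.
The 1/3 is divided into 2 equal shares of 1/6 among George, Winifred.
George is living and takes 1/6.
Winifred predeceased; the 1/6 allotted to Winifred's branch passes to Winifred's issue by representation.
The 1/6 is divided into 2 equal shares of 1/12 among Edmund, Tessa.
Edmund is living and takes 1/12.
Tessa is living and takes 1/12.
Oliver predeceased; the 1/3 allotted to Oliver's branch passes to Oliver's issue by representation.
The 1/3 is divided into 3 equal shares of 1/9 among Quentin, Victor, Albert.
Quentin is living and takes 1/9.
Victor is living and takes 1/9.
Albert is living and takes 1/9.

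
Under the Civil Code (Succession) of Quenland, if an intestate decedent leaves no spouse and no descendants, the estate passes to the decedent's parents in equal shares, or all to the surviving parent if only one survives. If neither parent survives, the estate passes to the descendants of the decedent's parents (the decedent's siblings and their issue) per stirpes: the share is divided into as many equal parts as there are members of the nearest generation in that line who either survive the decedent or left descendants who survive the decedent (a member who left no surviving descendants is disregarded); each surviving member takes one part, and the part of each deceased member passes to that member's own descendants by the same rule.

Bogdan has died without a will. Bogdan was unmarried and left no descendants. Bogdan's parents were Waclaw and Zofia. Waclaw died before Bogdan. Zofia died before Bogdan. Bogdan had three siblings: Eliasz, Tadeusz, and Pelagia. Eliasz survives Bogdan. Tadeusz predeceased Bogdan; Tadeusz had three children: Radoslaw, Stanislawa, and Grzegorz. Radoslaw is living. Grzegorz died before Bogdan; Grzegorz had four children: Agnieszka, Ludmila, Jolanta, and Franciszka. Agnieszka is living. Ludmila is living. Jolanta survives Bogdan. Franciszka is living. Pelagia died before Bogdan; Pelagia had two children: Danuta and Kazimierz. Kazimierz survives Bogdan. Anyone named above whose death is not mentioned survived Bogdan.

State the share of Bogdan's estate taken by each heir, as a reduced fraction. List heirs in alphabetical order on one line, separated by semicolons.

Agnieszka 1/36; Danuta 1/6; Eliasz 1/3; Franciszka 1/36; Jolanta 1/36; Kazimierz 1/6; Ludmila 1/36; Radoslaw 1/9; Stanislawa 1/9

Neither parent survives and there are no descendants, so the estate passes to Bogdan's siblings and their issue per stirpes.
The estate is divided into 3 equal shares of 1/3 among Eliasz, Tadeusz, Pelagia.
Eliasz is living and takes 1/3.
Tadeusz predeceased; the 1/3 allotted to Tadeusz's branch passes to Tadeusz's issue by representation.
The 1/3 is divided into 3 equal shares of 1/9 among Radoslaw, Stanislawa, Grzegorz.
Radoslaw is living and takes 1/9.
Stanislawa is living and takes 1/9.
Grzegorz predeceased; the 1/9 allotted to Grzegorz's branch passes to Grzegorz's issue by representation.
The 1/9 is divided into 4 equal shares of 1/36 among Agnieszka, Ludmila, Jolanta, Franciszka.
Agnieszka is living and takes 1/36.
Ludmila is living and takes 1/36.
Jolanta is living and takes 1/36.
Franciszka is living and takes 1/36.
Pelagia predeceased; the 1/3 allotted to Pelagia's branch passes to Pelagia's issue by representation.
The 1/3 is divided into 2 equal shares of 1/6 among Danuta, Kazimierz.
Danuta is living and takes 1/6.
Kazimierz is living and takes 1/6.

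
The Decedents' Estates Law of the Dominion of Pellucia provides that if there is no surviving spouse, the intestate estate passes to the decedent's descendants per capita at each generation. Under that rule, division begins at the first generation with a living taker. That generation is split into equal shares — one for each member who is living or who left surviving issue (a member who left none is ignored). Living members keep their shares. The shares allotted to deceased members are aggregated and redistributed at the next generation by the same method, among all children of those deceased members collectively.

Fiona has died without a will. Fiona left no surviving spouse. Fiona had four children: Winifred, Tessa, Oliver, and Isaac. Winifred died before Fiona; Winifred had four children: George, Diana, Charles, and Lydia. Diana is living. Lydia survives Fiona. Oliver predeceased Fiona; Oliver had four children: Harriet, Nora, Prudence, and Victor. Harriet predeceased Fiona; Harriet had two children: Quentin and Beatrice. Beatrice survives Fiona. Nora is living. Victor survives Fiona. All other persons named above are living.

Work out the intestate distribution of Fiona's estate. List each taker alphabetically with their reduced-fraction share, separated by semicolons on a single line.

Beatrice 1/32; Charles 1/16; Diana 1/16; George 1/16; Isaac 1/4; Lydia 1/16; Nora 1/16; Prudence 1/16; Quentin 1/32; Tessa 1/4; Victor 1/16

There is no surviving spouse, so the entire estate passes to Fiona's descendants per capita at each generation.
At generation 1 (Winifred, Tessa, Oliver, Isaac) there are 4 shares of (1)/4 = 1/4 each.
Living: Tessa and Isaac — each takes 1/4.
Deceased: Winifred and Oliver. Their combined 1/2 is pooled and carried to generation 2.
At generation 2 (George, Diana, Charles, Lydia, Harriet, Nora, Prudence, Victor) there are 8 shares of (1/2)/8 = 1/16 each.
Living: George, Diana, Charles, Lydia, Nora, Prudence, and Victor — each takes 1/16.
Deceased: Harriet. That 1/16 share is carried to generation 3.
At generation 3 (Quentin, Beatrice) there are 2 shares of (1/16)/2 = 1/32 each.
Living: Quentin and Beatrice — each takes 1/32.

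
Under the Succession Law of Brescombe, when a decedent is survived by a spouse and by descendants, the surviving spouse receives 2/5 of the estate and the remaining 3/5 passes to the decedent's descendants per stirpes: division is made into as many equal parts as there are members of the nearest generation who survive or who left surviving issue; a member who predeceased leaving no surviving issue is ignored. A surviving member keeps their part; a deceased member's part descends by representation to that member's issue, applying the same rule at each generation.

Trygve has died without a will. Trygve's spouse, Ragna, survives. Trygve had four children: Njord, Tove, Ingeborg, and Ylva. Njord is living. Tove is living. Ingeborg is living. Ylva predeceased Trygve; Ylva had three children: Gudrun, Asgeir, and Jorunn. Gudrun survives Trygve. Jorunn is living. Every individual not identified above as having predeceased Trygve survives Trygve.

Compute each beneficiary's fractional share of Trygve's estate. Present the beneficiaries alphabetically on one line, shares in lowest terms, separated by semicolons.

Ragna, as surviving spouse, takes 2/5.
The remaining 3/5 passes to Trygve's descendants per stirpes.
The 3/5 is divided into 4 equal shares of 3/20 among Njord, Tove, Ingeborg, Ylva.
Njord is living and takes 3/20.
Tove is living and takes 3/20.
Ingeborg is living and takes 3/20.
Ylva predeceased; the 3/20 allotted to Ylva's branch passes to Ylva's issue by representation.
The 3/20 is divided into 3 equal shares of 1/20 among Gudrun, Asgeir, Jorunn.
Gudrun is living and takes 1/20.
Asgeir is living and takes 1/20.
Jorunn is living and takes 1/20.

Asgeir 1/20; Gudrun 1/20; Ingeborg 3/20; Jorunn 1/20; Njord 3/20; Ragna 2/5; Tove 3/20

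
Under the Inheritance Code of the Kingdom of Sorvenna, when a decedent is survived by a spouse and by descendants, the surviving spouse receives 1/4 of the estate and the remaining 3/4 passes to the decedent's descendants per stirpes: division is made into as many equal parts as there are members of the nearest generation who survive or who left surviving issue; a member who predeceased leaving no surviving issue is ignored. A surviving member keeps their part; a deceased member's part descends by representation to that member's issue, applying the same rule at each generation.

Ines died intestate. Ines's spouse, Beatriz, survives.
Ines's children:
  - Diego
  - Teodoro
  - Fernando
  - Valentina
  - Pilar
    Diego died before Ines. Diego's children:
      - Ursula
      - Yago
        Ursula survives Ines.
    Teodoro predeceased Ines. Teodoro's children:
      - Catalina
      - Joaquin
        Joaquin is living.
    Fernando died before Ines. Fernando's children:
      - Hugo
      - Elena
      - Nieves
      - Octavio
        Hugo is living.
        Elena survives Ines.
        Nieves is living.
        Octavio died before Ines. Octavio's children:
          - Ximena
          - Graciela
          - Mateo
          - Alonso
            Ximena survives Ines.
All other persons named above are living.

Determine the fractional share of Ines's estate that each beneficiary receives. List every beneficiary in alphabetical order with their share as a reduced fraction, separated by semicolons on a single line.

Beatriz, as surviving spouse, takes 1/4.
The remaining 3/4 passes to Ines's descendants per stirpes.
The 3/4 is divided into 5 equal shares of 3/20 among Diego, Teodoro, Fernando, Valentina, Pilar.
Diego predeceased; the 3/20 allotted to Diego's branch passes to Diego's issue by representation.
The 3/20 is divided into 2 equal shares of 3/40 among Ursula, Yago.
Ursula is living and takes 3/40.
Yago is living and takes 3/40.
Teodoro predeceased; the 3/20 allotted to Teodoro's branch passes to Teodoro's issue by representation.
The 3/20 is divided into 2 equal shares of 3/40 among Catalina, Joaquin.
Catalina is living and takes 3/40.
Joaquin is living and takes 3/40.
Fernando predeceased; the 3/20 allotted to Fernando's branch passes to Fernando's issue by representation.
The 3/20 is divided into 4 equal shares of 3/80 among Hugo, Elena, Nieves, Octavio.
Hugo is living and takes 3/80.
Elena is living and takes 3/80.
Nieves is living and takes 3/80.
Octavio predeceased; the 3/80 allotted to Octavio's branch passes to Octavio's issue by representation.
The 3/80 is divided into 4 equal shares of 3/320 among Ximena, Graciela, Mateo, Alonso.
Ximena is living and takes 3/320.
Graciela is living and takes 3/320.
Mateo is living and takes 3/320.
Alonso is living and takes 3/320.
Valentina is living and takes 3/20.
Pilar is living and takes 3/20.

Alonso 3/320; Beatriz 1/4; Catalina 3/40; Elena 3/80; Graciela 3/320; Hugo 3/80; Joaquin 3/40; Mateo 3/320; Nieves 3/80; Pilar 3/20; Ursula 3/40; Valentina 3/20; Ximena 3/320; Yago 3/40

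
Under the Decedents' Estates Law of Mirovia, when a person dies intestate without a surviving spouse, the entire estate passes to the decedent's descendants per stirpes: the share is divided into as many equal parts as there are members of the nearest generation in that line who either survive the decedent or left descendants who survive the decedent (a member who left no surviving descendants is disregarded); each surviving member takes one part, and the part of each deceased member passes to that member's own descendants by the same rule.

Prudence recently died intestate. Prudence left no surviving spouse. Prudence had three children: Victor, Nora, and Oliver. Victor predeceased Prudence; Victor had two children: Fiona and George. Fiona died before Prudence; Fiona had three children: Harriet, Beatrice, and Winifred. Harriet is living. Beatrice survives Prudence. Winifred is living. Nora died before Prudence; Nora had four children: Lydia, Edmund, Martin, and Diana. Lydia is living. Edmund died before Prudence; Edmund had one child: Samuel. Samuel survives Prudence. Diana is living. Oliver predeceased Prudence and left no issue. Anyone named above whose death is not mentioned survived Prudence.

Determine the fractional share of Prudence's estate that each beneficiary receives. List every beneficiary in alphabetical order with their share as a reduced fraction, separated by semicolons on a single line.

Beatrice 1/12; Diana 1/8; George 1/4; Harriet 1/12; Lydia 1/8; Martin 1/8; Samuel 1/8; Winifred 1/12

There is no surviving spouse, so the entire estate passes to Prudence's descendants per stirpes.
Oliver left no surviving issue, so that branch lapses and is disregarded.
The estate is divided into 2 equal shares of 1/2 among Victor, Nora.
Victor predeceased; the 1/2 allotted to Victor's branch passes to Victor's issue by representation.
The 1/2 is divided into 2 equal shares of 1/4 among Fiona, George.
Fiona predeceased; the 1/4 allotted to Fiona's branch passes to Fiona's issue by representation.
The 1/4 is divided into 3 equal shares of 1/12 among Harriet, Beatrice, Winifred.
Harriet is living and takes 1/12.
Beatrice is living and takes 1/12.
Winifred is living and takes 1/12.
George is living and takes 1/4.
Nora predeceased; the 1/2 allotted to Nora's branch passes to Nora's issue by representation.
The 1/2 is divided into 4 equal shares of 1/8 among Lydia, Edmund, Martin, Diana.
Lydia is living and takes 1/8.
Edmund predeceased; the 1/8 allotted to Edmund's branch passes to Edmund's issue by representation.
Samuel is the sole taker at this level and receives the full 1/8.
Martin is living and takes 1/8.
Diana is living and takes 1/8.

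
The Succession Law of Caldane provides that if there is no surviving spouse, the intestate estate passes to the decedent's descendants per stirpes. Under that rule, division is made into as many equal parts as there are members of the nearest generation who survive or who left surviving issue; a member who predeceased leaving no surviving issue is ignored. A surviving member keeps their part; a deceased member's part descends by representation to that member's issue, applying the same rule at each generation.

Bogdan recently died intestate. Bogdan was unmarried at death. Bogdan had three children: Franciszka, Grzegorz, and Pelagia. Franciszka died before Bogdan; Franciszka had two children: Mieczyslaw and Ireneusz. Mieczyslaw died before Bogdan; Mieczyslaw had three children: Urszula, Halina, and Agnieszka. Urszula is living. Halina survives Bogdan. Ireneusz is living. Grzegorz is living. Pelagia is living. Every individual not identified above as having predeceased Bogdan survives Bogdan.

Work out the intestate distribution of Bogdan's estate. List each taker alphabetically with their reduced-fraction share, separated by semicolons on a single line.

Agnieszka 1/18; Grzegorz 1/3; Halina 1/18; Ireneusz 1/6; Pelagia 1/3; Urszula 1/18

There is no surviving spouse, so the entire estate passes to Bogdan's descendants per stirpes.
The estate is divided into 3 equal shares of 1/3 among Franciszka, Grzegorz, Pelagia.
Franciszka predeceased; the 1/3 allotted to Franciszka's branch passes to Franciszka's issue by representation.
The 1/3 is divided into 2 equal shares of 1/6 among Mieczyslaw, Ireneusz.
Mieczyslaw predeceased; the 1/6 allotted to Mieczyslaw's branch passes to Mieczyslaw's issue by representation.
The 1/6 is divided into 3 equal shares of 1/18 among Urszula, Halina, Agnieszka.
Urszula is living and takes 1/18.
Halina is living and takes 1/18.
Agnieszka is living and takes 1/18.
Ireneusz is living and takes 1/6.
Grzegorz is living and takes 1/3.
Pelagia is living and takes 1/3.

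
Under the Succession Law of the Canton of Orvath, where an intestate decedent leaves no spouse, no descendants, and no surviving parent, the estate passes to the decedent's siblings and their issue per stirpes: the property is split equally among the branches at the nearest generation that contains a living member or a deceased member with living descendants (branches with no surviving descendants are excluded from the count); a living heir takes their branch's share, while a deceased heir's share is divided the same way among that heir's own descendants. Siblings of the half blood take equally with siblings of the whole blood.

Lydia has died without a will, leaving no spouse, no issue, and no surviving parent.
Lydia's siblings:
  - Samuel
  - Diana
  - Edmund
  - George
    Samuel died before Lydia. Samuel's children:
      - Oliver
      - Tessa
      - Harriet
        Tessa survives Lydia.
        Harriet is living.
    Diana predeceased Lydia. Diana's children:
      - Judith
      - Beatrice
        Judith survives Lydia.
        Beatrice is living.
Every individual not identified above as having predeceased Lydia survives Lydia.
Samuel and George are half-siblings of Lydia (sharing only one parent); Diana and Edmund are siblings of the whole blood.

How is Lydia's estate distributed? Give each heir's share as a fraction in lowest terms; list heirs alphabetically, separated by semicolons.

Beatrice 1/8; Edmund 1/4; George 1/4; Harriet 1/12; Judith 1/8; Oliver 1/12; Tessa 1/12

No spouse, descendants, or parent survives, so the estate passes to Lydia's siblings per stirpes.
Half-blood and whole-blood siblings take equally under the stated rule.
The estate is divided into 4 equal shares of 1/4 among Samuel, Diana, Edmund, George.
Samuel predeceased; the 1/4 allotted to Samuel's branch passes to Samuel's issue by representation.
The 1/4 is divided into 3 equal shares of 1/12 among Oliver, Tessa, Harriet.
Oliver is living and takes 1/12.
Tessa is living and takes 1/12.
Harriet is living and takes 1/12.
Diana predeceased; the 1/4 allotted to Diana's branch passes to Diana's issue by representation.
The 1/4 is divided into 2 equal shares of 1/8 among Judith, Beatrice.
Judith is living and takes 1/8.
Beatrice is living and takes 1/8.
Edmund is living and takes 1/4.
George is living and takes 1/4.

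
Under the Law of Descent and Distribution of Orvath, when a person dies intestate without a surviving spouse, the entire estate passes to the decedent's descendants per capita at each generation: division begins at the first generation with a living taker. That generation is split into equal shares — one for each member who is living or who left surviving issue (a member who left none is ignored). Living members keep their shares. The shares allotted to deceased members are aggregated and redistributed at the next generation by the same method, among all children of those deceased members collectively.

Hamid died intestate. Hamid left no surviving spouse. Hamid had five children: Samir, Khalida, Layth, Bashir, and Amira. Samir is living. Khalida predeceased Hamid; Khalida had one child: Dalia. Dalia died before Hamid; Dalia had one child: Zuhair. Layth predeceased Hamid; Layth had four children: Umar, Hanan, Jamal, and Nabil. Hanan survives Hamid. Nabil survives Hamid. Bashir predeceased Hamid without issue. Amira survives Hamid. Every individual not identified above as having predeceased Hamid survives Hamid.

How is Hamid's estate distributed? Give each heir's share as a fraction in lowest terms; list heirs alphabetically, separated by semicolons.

There is no surviving spouse, so the entire estate passes to Hamid's descendants per capita at each generation.
At generation 1 (Samir, Khalida, Layth, Amira) there are 4 shares of (1)/4 = 1/4 each.
Living: Samir and Amira — each takes 1/4.
Deceased: Khalida and Layth. Their combined 1/2 is pooled and carried to generation 2.
At generation 2 (Dalia, Umar, Hanan, Jamal, Nabil) there are 5 shares of (1/2)/5 = 1/10 each.
Living: Umar, Hanan, Jamal, and Nabil — each takes 1/10.
Deceased: Dalia. That 1/10 share is carried to generation 3.
At generation 3 (Zuhair) there are 1 shares of (1/10)/1 = 1/10 each.
Living: Zuhair — each takes 1/10.

Amira 1/4; Hanan 1/10; Jamal 1/10; Nabil 1/10; Samir 1/4; Umar 1/10; Zuhair 1/10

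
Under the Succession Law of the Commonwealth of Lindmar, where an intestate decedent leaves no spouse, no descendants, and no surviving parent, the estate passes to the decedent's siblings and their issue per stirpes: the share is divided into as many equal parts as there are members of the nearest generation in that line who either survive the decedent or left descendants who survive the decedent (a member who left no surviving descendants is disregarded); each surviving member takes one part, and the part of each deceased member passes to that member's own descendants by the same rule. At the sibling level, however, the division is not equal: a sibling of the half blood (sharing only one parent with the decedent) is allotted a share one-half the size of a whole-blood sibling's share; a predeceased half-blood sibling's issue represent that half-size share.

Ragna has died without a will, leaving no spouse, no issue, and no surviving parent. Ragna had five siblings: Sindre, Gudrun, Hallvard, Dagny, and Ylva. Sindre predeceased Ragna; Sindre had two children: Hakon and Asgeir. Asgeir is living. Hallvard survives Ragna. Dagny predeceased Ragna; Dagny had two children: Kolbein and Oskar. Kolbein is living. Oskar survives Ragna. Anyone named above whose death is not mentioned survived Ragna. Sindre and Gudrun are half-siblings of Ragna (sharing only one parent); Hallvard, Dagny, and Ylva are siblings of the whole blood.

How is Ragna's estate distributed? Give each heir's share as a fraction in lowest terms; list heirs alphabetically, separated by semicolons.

No spouse, descendants, or parent survives, so the estate passes to Ragna's siblings per stirpes.
Half-blood siblings count for one-half the weight of whole-blood siblings at the initial division.
Dividing 1 in proportion to weights (total weight 4): Sindre (weight 1/2) → 1/8; Gudrun (weight 1/2) → 1/8; Hallvard (weight 1) → 1/4; Dagny (weight 1) → 1/4; Ylva (weight 1) → 1/4.
Sindre predeceased; the 1/8 allotted to Sindre's branch passes to Sindre's issue by representation.
The 1/8 is divided into 2 equal shares of 1/16 among Hakon, Asgeir.
Hakon is living and takes 1/16.
Asgeir is living and takes 1/16.
Gudrun is living and takes 1/8.
Hallvard is living and takes 1/4.
Dagny predeceased; the 1/4 allotted to Dagny's branch passes to Dagny's issue by representation.
The 1/4 is divided into 2 equal shares of 1/8 among Kolbein, Oskar.
Kolbein is living and takes 1/8.
Oskar is living and takes 1/8.
Ylva is living and takes 1/4.

Asgeir 1/16; Gudrun 1/8; Hakon 1/16; Hallvard 1/4; Kolbein 1/8; Oskar 1/8; Ylva 1/4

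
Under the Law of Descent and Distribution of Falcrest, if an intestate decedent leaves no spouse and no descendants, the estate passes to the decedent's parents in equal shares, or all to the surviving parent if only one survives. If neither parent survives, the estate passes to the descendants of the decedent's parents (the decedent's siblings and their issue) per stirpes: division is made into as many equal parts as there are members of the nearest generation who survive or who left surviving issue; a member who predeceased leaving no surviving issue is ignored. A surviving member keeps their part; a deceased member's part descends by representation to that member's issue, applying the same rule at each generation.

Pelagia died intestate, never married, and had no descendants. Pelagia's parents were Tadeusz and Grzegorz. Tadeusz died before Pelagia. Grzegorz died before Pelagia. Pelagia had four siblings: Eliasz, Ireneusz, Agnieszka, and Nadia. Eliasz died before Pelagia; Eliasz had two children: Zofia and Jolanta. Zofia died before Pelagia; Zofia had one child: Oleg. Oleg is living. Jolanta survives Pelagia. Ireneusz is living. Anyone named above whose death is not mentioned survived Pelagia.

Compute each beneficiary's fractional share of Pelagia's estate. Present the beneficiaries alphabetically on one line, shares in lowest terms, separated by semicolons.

Neither parent survives and there are no descendants, so the estate passes to Pelagia's siblings and their issue per stirpes.
The estate is divided into 4 equal shares of 1/4 among Eliasz, Ireneusz, Agnieszka, Nadia.
Eliasz predeceased; the 1/4 allotted to Eliasz's branch passes to Eliasz's issue by representation.
The 1/4 is divided into 2 equal shares of 1/8 among Zofia, Jolanta.
Zofia predeceased; the 1/8 allotted to Zofia's branch passes to Zofia's issue by representation.
Oleg is the sole taker at this level and receives the full 1/8.
Jolanta is living and takes 1/8.
Ireneusz is living and takes 1/4.
Agnieszka is living and takes 1/4.
Nadia is living and takes 1/4.

Agnieszka 1/4; Ireneusz 1/4; Jolanta 1/8; Nadia 1/4; Oleg 1/8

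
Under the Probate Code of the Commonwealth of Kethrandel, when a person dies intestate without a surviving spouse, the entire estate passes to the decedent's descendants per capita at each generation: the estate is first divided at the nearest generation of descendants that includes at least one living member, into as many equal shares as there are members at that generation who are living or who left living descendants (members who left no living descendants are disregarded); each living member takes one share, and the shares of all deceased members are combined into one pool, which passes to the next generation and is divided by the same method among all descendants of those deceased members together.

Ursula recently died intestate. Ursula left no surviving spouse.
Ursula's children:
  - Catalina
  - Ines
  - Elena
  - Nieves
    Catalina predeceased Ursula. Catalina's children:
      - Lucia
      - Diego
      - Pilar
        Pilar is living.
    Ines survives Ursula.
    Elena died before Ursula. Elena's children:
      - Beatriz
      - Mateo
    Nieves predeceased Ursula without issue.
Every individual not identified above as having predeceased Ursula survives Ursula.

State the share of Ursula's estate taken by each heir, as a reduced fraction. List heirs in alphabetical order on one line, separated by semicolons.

There is no surviving spouse, so the entire estate passes to Ursula's descendants per capita at each generation.
At generation 1 (Catalina, Ines, Elena) there are 3 shares of (1)/3 = 1/3 each.
Living: Ines — each takes 1/3.
Deceased: Catalina and Elena. Their combined 2/3 is pooled and carried to generation 2.
At generation 2 (Lucia, Diego, Pilar, Beatriz, Mateo) there are 5 shares of (2/3)/5 = 2/15 each.
Living: Lucia, Diego, Pilar, Beatriz, and Mateo — each takes 2/15.

Beatriz 2/15; Diego 2/15; Ines 1/3; Lucia 2/15; Mateo 2/15; Pilar 2/15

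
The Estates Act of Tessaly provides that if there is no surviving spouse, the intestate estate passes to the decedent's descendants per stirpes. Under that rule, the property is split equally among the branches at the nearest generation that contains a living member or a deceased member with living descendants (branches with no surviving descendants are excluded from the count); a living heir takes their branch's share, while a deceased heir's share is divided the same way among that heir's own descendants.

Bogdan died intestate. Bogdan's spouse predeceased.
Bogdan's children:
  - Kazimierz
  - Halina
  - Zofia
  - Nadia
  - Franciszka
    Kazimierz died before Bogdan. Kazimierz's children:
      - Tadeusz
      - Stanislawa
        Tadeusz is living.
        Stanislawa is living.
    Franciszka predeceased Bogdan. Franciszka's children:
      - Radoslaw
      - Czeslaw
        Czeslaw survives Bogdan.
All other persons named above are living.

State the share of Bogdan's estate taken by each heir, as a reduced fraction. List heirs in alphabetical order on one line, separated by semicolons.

There is no surviving spouse, so the entire estate passes to Bogdan's descendants per stirpes.
The estate is divided into 5 equal shares of 1/5 among Kazimierz, Halina, Zofia, Nadia, Franciszka.
Kazimierz predeceased; the 1/5 allotted to Kazimierz's branch passes to Kazimierz's issue by representation.
The 1/5 is divided into 2 equal shares of 1/10 among Tadeusz, Stanislawa.
Tadeusz is living and takes 1/10.
Stanislawa is living and takes 1/10.
Halina is living and takes 1/5.
Zofia is living and takes 1/5.
Nadia is living and takes 1/5.
Franciszka predeceased; the 1/5 allotted to Franciszka's branch passes to Franciszka's issue by representation.
The 1/5 is divided into 2 equal shares of 1/10 among Radoslaw, Czeslaw.
Radoslaw is living and takes 1/10.
Czeslaw is living and takes 1/10.

Czeslaw 1/10; Halina 1/5; Nadia 1/5; Radoslaw 1/10; Stanislawa 1/10; Tadeusz 1/10; Zofia 1/5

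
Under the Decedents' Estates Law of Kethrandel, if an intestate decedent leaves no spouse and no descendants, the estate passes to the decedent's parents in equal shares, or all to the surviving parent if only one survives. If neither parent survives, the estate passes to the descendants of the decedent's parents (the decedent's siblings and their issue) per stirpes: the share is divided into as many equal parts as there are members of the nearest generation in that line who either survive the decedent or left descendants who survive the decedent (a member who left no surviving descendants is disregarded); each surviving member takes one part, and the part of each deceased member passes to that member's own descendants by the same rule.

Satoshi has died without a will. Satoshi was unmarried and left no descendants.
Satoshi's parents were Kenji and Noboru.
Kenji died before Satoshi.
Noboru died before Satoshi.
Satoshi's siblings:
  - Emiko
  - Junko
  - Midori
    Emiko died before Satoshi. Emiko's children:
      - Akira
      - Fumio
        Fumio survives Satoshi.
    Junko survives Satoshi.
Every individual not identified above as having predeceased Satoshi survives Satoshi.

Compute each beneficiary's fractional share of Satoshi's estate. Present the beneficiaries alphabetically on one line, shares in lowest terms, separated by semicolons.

Akira 1/6; Fumio 1/6; Junko 1/3; Midori 1/3

Neither parent survives and there are no descendants, so the estate passes to Satoshi's siblings and their issue per stirpes.
The estate is divided into 3 equal shares of 1/3 among Emiko, Junko, Midori.
Emiko predeceased; the 1/3 allotted to Emiko's branch passes to Emiko's issue by representation.
The 1/3 is divided into 2 equal shares of 1/6 among Akira, Fumio.
Akira is living and takes 1/6.
Fumio is living and takes 1/6.
Junko is living and takes 1/3.
Midori is living and takes 1/3.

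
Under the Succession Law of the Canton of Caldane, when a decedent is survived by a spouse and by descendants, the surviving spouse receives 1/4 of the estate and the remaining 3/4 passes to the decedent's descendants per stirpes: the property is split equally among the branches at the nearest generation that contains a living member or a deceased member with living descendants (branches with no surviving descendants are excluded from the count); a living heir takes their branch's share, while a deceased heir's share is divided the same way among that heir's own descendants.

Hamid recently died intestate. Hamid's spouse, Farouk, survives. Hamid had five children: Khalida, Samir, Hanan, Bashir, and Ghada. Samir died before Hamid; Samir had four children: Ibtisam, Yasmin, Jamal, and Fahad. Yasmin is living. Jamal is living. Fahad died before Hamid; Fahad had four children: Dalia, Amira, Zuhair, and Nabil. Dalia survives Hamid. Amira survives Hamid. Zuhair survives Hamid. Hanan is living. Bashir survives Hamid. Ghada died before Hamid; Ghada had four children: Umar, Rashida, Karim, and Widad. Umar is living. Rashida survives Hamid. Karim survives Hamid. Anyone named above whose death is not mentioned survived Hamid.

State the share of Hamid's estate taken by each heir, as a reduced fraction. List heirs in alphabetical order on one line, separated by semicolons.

Farouk, as surviving spouse, takes 1/4.
The remaining 3/4 passes to Hamid's descendants per stirpes.
The 3/4 is divided into 5 equal shares of 3/20 among Khalida, Samir, Hanan, Bashir, Ghada.
Khalida is living and takes 3/20.
Samir predeceased; the 3/20 allotted to Samir's branch passes to Samir's issue by representation.
The 3/20 is divided into 4 equal shares of 3/80 among Ibtisam, Yasmin, Jamal, Fahad.
Ibtisam is living and takes 3/80.
Yasmin is living and takes 3/80.
Jamal is living and takes 3/80.
Fahad predeceased; the 3/80 allotted to Fahad's branch passes to Fahad's issue by representation.
The 3/80 is divided into 4 equal shares of 3/320 among Dalia, Amira, Zuhair, Nabil.
Dalia is living and takes 3/320.
Amira is living and takes 3/320.
Zuhair is living and takes 3/320.
Nabil is living and takes 3/320.
Hanan is living and takes 3/20.
Bashir is living and takes 3/20.
Ghada predeceased; the 3/20 allotted to Ghada's branch passes to Ghada's issue by representation.
The 3/20 is divided into 4 equal shares of 3/80 among Umar, Rashida, Karim, Widad.
Umar is living and takes 3/80.
Rashida is living and takes 3/80.
Karim is living and takes 3/80.
Widad is living and takes 3/80.

Amira 3/320; Bashir 3/20; Dalia 3/320; Farouk 1/4; Hanan 3/20; Ibtisam 3/80; Jamal 3/80; Karim 3/80; Khalida 3/20; Nabil 3/320; Rashida 3/80; Umar 3/80; Widad 3/80; Yasmin 3/80; Zuhair 3/320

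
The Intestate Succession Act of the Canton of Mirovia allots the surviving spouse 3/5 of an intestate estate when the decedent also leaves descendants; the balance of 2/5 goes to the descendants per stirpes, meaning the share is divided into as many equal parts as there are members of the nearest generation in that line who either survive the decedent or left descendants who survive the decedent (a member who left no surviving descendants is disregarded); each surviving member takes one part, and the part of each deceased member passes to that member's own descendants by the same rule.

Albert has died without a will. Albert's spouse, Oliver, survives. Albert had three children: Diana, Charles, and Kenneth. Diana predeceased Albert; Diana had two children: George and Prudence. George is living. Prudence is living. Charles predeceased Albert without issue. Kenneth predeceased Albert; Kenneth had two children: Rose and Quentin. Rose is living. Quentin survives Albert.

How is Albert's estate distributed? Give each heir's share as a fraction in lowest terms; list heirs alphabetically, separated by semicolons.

Oliver, as surviving spouse, takes 3/5.
The remaining 2/5 passes to Albert's descendants per stirpes.
Charles left no surviving issue, so that branch lapses and is disregarded.
The 2/5 is divided into 2 equal shares of 1/5 among Diana, Kenneth.
Diana predeceased; the 1/5 allotted to Diana's branch passes to Diana's issue by representation.
The 1/5 is divided into 2 equal shares of 1/10 among George, Prudence.
George is living and takes 1/10.
Prudence is living and takes 1/10.
Kenneth predeceased; the 1/5 allotted to Kenneth's branch passes to Kenneth's issue by representation.
The 1/5 is divided into 2 equal shares of 1/10 among Rose, Quentin.
Rose is living and takes 1/10.
Quentin is living and takes 1/10.

George 1/10; Oliver 3/5; Prudence 1/10; Quentin 1/10; Rose 1/10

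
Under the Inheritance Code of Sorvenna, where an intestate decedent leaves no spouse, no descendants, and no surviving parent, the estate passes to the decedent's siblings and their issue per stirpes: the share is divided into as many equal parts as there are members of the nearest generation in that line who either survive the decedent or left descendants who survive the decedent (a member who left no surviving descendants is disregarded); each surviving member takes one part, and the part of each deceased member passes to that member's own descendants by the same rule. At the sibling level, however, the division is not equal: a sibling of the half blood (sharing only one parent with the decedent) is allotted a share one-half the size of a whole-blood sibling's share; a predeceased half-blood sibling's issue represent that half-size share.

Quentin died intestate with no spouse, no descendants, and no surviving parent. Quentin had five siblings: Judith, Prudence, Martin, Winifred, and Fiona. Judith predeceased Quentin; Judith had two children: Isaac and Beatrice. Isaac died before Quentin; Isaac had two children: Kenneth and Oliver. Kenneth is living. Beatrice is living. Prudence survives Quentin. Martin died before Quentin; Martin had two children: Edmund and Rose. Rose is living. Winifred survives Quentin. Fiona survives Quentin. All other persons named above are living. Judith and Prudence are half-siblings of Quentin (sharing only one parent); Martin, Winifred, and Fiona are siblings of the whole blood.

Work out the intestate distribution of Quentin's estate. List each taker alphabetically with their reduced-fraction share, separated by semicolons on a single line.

No spouse, descendants, or parent survives, so the estate passes to Quentin's siblings per stirpes.
Half-blood siblings count for one-half the weight of whole-blood siblings at the initial division.
Dividing 1 in proportion to weights (total weight 4): Judith (weight 1/2) → 1/8; Prudence (weight 1/2) → 1/8; Martin (weight 1) → 1/4; Winifred (weight 1) → 1/4; Fiona (weight 1) → 1/4.
Judith predeceased; the 1/8 allotted to Judith's branch passes to Judith's issue by representation.
The 1/8 is divided into 2 equal shares of 1/16 among Isaac, Beatrice.
Isaac predeceased; the 1/16 allotted to Isaac's branch passes to Isaac's issue by representation.
The 1/16 is divided into 2 equal shares of 1/32 among Kenneth, Oliver.
Kenneth is living and takes 1/32.
Oliver is living and takes 1/32.
Beatrice is living and takes 1/16.
Prudence is living and takes 1/8.
Martin predeceased; the 1/4 allotted to Martin's branch passes to Martin's issue by representation.
The 1/4 is divided into 2 equal shares of 1/8 among Edmund, Rose.
Edmund is living and takes 1/8.
Rose is living and takes 1/8.
Winifred is living and takes 1/4.
Fiona is living and takes 1/4.

Beatrice 1/16; Edmund 1/8; Fiona 1/4; Kenneth 1/32; Oliver 1/32; Prudence 1/8; Rose 1/8; Winifred 1/4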